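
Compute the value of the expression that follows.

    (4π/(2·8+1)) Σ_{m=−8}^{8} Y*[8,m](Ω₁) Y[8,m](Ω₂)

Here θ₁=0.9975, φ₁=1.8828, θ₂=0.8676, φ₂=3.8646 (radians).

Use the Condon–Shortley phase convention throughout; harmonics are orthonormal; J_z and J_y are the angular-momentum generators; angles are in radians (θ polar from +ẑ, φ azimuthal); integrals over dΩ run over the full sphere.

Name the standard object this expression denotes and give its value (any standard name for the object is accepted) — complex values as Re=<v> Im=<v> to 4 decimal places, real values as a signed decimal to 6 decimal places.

Legendre polynomial (addition theorem), +0.189407

This sum is the spherical-harmonic addition theorem: it equals the Legendre polynomial P_l(cos γ) of the angle γ between the two directions.
Addition theorem: P_8(cos γ) = (4π/17) Σ_m Y*_{lm}(Ω₁) Y_{lm}(Ω₂), m = −8…8:
  m=-8: (-0.102166+0.076954i) × (+0.051863+0.028274i) = -0.007474+0.001102i  (running Σ = -0.007474+0.001102i)
  m=-7: (+0.270132+0.190102i) × (-0.068433-0.188255i) = +0.017302-0.063863i  (running Σ = +0.009827-0.062760i)
  m=-6: (+0.134015-0.431361i) × (-0.142942+0.363841i) = +0.137790+0.110420i  (running Σ = +0.147617+0.047659i)
  m=-5: (-0.260809+0.002811i) × (+0.395471-0.202602i) = -0.102573+0.053952i  (running Σ = +0.045044+0.101612i)
  m=-4: (-0.054695-0.163522i) × (-0.165775-0.042252i) = +0.002158+0.029419i  (running Σ = +0.047202+0.131030i)
  m=-3: (-0.288092+0.212171i) × (-0.148610-0.218052i) = +0.089077+0.031288i  (running Σ = +0.136280+0.162319i)
  m=-2: (+0.005033+0.003623i) × (-0.040864+0.325779i) = -0.001386+0.001492i  (running Σ = +0.134894+0.163810i)
  m=-1: (-0.106057+0.328821i) × (-0.092341+0.081482i) = -0.017000-0.039006i  (running Σ = +0.117894+0.124805i)
  m=0: (+0.058692-0.000000i) × (+0.348348+0.000000i) = +0.020445+0.000000i  (running Σ = +0.138339+0.124805i)
  m=1: (+0.106057+0.328821i) × (+0.092341+0.081482i) = -0.017000+0.039006i  (running Σ = +0.121340+0.163810i)
  m=2: (+0.005033-0.003623i) × (-0.040864-0.325779i) = -0.001386-0.001492i  (running Σ = +0.119953+0.162319i)
  m=3: (+0.288092+0.212171i) × (+0.148610-0.218052i) = +0.089077-0.031288i  (running Σ = +0.209031+0.131030i)
  m=4: (-0.054695+0.163522i) × (-0.165775+0.042252i) = +0.002158-0.029419i  (running Σ = +0.211189+0.101612i)
  m=5: (+0.260809+0.002811i) × (-0.395471-0.202602i) = -0.102573-0.053952i  (running Σ = +0.108616+0.047659i)
  m=6: (+0.134015+0.431361i) × (-0.142942-0.363841i) = +0.137790-0.110420i  (running Σ = +0.246406-0.062760i)
  m=7: (-0.270132+0.190102i) × (+0.068433-0.188255i) = +0.017302+0.063863i  (running Σ = +0.263708+0.001102i)
  m=8: (-0.102166-0.076954i) × (+0.051863-0.028274i) = -0.007474-0.001102i  (running Σ = +0.256233-0.000000i)
Σ over m = +0.256233-0.000000i; ×(4π/17) → +0.189407-0.000000i. Real part: 0.189407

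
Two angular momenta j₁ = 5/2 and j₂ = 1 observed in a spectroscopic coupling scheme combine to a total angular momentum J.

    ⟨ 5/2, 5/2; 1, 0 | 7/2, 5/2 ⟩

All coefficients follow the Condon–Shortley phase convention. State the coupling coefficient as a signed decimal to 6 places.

triangle: 0!*5!*2!/8! = 240/40320
(j±m)!: 5!*0!*1!*1!*6!*1! = 86400
prefactor² = (2J+1)*Δ*N² = 28800/7
  k=0: +1/(0!*0!*0!*1!*5!*1!) = 1/120
Σ = 1/120  ⇒  CG² = 28800/7*(1/120)² = 2/7
CG = +√(2/7) = +0.534522

+0.534522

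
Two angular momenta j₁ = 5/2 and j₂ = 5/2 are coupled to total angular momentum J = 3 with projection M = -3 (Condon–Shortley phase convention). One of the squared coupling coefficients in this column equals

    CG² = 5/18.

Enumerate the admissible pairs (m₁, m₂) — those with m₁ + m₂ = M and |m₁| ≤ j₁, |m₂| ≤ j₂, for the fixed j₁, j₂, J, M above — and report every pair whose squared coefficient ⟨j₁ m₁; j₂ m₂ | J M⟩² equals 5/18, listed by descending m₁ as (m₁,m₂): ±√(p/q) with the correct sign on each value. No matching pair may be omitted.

Admissible pairs with m₁+m₂ = M = -3: (-5/2,-1/2), (-3/2,-3/2), (-1/2,-5/2)
  (m₁,m₂)=(-1/2,-5/2): CG² = 5/18, CG = +√(5/18)   ← matches the target
  (m₁,m₂)=(-3/2,-3/2): CG² = 4/9, CG = −√(4/9)
  (m₁,m₂)=(-5/2,-1/2): CG² = 5/18, CG = +√(5/18)   ← matches the target
Pairs with CG² = 5/18: (-1/2,-5/2): +√(5/18); (-5/2,-1/2): +√(5/18)

(-1/2,-5/2): +√(5/18); (-5/2,-1/2): +√(5/18)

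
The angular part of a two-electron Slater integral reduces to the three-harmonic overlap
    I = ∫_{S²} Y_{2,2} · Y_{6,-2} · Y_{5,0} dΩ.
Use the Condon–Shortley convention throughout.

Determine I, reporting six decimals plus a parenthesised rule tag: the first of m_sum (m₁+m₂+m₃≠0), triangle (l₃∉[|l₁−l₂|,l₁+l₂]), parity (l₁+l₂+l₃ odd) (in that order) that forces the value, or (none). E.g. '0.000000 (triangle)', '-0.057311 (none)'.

0.000000 (parity)

l₁+l₂+l₃=13 is odd: 3j(l;000)=0 ⇒ I=0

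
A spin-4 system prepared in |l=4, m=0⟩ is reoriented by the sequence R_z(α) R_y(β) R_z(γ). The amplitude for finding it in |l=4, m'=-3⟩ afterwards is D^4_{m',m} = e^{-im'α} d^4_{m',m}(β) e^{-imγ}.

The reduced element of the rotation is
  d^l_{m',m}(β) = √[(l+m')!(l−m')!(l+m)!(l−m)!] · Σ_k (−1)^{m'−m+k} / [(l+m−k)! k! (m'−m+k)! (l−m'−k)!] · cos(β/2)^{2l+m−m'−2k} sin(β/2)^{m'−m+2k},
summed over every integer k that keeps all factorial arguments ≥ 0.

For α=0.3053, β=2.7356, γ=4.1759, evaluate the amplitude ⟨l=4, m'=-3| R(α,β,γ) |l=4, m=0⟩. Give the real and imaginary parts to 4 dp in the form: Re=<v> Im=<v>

Split into d^4_{-3,0}(β=2.7356) × two z-phases.
With c≡cos(β/2)=0.201605 and s≡sin(β/2)=0.979467, N=[1·5040·24·24]^{1/2}=1703.830978
k∈{3,4} keeps every argument non-negative
  k=3: (−1)^0·1703.8310/(144)·0.2016^5·0.9795^3 = +0.003703
  k=4: (−1)^1·1703.8310/(144)·0.2016^3·0.9795^5 = -0.087401
d^4_{-3,0}(2.7356) = +0.003703 -0.087401 = -0.083698
D = (+0.609077+0.793111i)·(-0.083698)·(+1.000000+0.000000i) = -0.050979-0.066382i

Re=-0.0510 Im=-0.0664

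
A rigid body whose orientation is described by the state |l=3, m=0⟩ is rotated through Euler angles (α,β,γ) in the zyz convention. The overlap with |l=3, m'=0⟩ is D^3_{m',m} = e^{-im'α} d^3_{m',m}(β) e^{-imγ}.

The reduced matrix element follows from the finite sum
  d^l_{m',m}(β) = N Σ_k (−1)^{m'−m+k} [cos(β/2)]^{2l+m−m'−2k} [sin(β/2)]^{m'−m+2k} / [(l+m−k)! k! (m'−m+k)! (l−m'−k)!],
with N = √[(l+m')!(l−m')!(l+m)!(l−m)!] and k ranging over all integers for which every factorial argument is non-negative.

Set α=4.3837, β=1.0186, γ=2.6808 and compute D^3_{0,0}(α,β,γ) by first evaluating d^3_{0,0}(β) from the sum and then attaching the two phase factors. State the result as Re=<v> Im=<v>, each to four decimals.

Re=-0.4260 Im=0.0000

First d^3_{0,0}(β=1.0186), then the phase factors e^{-i(0)α} and e^{-i(0)γ}:
With c≡cos(β/2)=0.873086 and s≡sin(β/2)=0.487566, N=[6·6·6·6]^{1/2}=36.000000
k∈{0,1,2,3} keeps every argument non-negative
  k=0: (−1)^0·36.0000/(36)·0.8731^6·0.4876^0 = +0.442937
  k=1: (−1)^1·36.0000/(4)·0.8731^4·0.4876^2 = -1.243191
  k=2: (−1)^2·36.0000/(4)·0.8731^2·0.4876^4 = +0.387696
  k=3: (−1)^3·36.0000/(36)·0.8731^0·0.4876^6 = -0.013434
d^3_{0,0}(1.0186) = +0.442937 -1.243191 +0.387696 -0.013434 = -0.425992
Phases: e^{-i·(0)·4.3837}=+1.000000+0.000000i, e^{-i·(0)·2.6808}=+1.000000+0.000000i ⇒ D=-0.425992+0.000000i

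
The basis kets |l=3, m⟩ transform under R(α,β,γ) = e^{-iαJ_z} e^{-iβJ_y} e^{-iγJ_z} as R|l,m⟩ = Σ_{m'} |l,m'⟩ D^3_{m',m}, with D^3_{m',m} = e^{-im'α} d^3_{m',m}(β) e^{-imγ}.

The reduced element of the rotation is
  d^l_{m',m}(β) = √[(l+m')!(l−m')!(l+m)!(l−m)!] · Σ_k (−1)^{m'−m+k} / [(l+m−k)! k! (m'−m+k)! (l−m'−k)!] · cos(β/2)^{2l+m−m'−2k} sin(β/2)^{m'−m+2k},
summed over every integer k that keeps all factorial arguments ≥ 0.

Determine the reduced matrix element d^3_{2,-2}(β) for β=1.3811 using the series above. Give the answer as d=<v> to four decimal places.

d^3_{2,-2}(β=1.3811) via the finite sum:
With c≡cos(β/2)=0.770896 and s≡sin(β/2)=0.636961, N=[120·1·1·120]^{1/2}=120.000000
The bounds max(0,m−m')=0 and min(l+m,l−m')=1 give 2 terms
  k=0: (−1)^4·120.0000/(24)·0.7709^2·0.6370^4 = +0.489118
  k=1: (−1)^5·120.0000/(120)·0.7709^0·0.6370^6 = -0.066785
d^3_{2,-2}(1.3811) = +0.489118 -0.066785 = +0.422333

d=0.4223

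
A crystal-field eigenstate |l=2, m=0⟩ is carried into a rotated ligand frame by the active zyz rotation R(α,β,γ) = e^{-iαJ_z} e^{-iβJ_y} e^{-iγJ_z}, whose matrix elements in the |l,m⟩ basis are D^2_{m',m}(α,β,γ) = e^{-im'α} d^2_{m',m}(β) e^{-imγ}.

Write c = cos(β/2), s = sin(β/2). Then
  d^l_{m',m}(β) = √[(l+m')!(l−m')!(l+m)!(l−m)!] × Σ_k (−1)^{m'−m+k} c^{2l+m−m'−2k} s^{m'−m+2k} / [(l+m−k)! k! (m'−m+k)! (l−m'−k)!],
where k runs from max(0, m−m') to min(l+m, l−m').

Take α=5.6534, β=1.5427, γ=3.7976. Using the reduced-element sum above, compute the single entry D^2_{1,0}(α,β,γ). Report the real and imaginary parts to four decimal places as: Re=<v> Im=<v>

Re=-0.0278 Im=-0.0203

Split into d^2_{1,0}(β=1.5427) × two z-phases.
With c≡cos(β/2)=0.716970 and s≡sin(β/2)=0.697104, N=[6·1·2·2]^{1/2}=4.898979
k: max(0,(0)−(1))=0 … min(2+(0),2−(1))=1
  k=0: (−1)^1·4.8990/(2)·0.7170^3·0.6971^1 = -0.629327
  k=1: (−1)^2·4.8990/(2)·0.7170^1·0.6971^3 = +0.594934
d^2_{1,0}(1.5427) = -0.629327 +0.594934 = -0.034393
Phases: e^{-i·(1)·5.6534}=+0.808154+0.588971i, e^{-i·(0)·3.7976}=+1.000000+0.000000i ⇒ D=-0.027795-0.020256i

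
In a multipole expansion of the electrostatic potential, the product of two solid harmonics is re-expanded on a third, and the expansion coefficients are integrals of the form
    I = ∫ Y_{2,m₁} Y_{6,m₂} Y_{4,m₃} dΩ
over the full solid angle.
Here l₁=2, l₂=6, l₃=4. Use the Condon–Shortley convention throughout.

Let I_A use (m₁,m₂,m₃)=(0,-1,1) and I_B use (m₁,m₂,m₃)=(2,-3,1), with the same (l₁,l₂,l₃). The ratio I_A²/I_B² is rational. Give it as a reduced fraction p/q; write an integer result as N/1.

5/3

Same 2,6,4: normalisation and zero-m 3j drop out of the ratio.
A: Δ: 4! 0! 8! / 13! → 1/6435; sum: t=2:+1/2880 = 1/2880; 3j²(2 6 4; 0 -1 1) = Δ·Π!·Σ² = 14/429  (sign -1)
B: Δ: 4! 0! 8! / 13! → 1/6435; sum: t=0:+1/17280 = 1/17280; 3j²(2 6 4; 2 -3 1) = Δ·Π!·Σ² = 14/715  (sign -1)
I_A²/I_B² = (14/429)/(14/715) = 5/3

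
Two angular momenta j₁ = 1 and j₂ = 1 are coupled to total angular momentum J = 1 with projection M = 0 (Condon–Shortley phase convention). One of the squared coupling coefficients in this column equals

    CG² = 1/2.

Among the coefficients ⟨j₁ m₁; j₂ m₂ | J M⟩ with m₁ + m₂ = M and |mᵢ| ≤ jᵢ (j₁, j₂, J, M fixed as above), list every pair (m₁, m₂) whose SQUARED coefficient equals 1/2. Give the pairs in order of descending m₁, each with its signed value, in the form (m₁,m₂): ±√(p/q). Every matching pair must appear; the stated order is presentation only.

Admissible pairs with m₁+m₂ = M = 0: (-1,1), (0,0), (1,-1)
  (m₁,m₂)=(1,-1): CG² = 1/2, CG = +√(1/2)   ← matches the target
  (m₁,m₂)=(0,0): CG² = 0/1, CG = 0
  (m₁,m₂)=(-1,1): CG² = 1/2, CG = −√(1/2)   ← matches the target
Pairs with CG² = 1/2: (1,-1): +√(1/2); (-1,1): −√(1/2)

(1,-1): +√(1/2); (-1,1): −√(1/2)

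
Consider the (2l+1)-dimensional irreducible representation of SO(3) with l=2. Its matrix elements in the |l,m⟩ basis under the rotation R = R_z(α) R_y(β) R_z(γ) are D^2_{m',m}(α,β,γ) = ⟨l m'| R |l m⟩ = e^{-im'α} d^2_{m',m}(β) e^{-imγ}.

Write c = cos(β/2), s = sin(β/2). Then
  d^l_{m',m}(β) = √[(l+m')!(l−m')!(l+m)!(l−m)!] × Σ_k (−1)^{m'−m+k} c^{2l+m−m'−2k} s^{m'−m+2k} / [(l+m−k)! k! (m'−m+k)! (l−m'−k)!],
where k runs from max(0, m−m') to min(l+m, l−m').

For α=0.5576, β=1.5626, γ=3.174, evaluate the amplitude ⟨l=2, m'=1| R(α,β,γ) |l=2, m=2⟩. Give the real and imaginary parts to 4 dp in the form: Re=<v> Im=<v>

Split into d^2_{1,2}(β=1.5626) × two z-phases.
c=cos(1.562600/2)=0.709999, s=sin(1.562600/2)=0.704203; N=√[6·1·24·1]=12.000000
Admissible k: 1..1 (factorial args all ≥0)
  k=1: (−1)^0·12.0000/(6)·0.7100^3·0.7042^1 = +0.504081
d^2_{1,2}(1.5626) = +0.504081
D = (+0.848528-0.529151i)·(+0.504081)·(+0.997900-0.064769i) = +0.409552-0.293879i

Re=0.4096 Im=-0.2939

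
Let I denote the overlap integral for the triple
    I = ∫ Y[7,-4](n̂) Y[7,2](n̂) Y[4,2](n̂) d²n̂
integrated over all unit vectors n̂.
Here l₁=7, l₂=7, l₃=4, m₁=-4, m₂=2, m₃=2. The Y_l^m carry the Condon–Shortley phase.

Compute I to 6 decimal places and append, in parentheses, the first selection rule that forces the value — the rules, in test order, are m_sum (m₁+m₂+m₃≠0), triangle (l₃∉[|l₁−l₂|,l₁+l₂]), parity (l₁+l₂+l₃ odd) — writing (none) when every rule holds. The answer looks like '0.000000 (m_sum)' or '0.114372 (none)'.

Rules hold: Σm=0, L=18 even, 0≤4≤14.
N = 15·15·9 = 2025
Δ = 10!·4!·4!/19! = 1/58198140
Racah Σ t=3..7: t=3:−1/17418240 t=4:+1/622080 t=5:−1/230400 t=6:+1/622080 t=7:−1/17418240 = -1/806400
⇒ 3j(7 7 4; 0 0 0)² = 2268/230945, sgn -1
Racah Σ t=7..9: t=7:−1/2903040 t=8:+1/2903040 t=9:−1/34836480 = -1/34836480
⇒ 3j(7 7 4; -4 2 2)² = 25/117572, sgn -1
4πI² = N·(3j₀)²·(3jₘ)² = 820125/193947611
I = +1·√(0.00422859/4π) = 0.01834395
No selection rule forces the value: the integral is nonzero (none).

0.018344 (none)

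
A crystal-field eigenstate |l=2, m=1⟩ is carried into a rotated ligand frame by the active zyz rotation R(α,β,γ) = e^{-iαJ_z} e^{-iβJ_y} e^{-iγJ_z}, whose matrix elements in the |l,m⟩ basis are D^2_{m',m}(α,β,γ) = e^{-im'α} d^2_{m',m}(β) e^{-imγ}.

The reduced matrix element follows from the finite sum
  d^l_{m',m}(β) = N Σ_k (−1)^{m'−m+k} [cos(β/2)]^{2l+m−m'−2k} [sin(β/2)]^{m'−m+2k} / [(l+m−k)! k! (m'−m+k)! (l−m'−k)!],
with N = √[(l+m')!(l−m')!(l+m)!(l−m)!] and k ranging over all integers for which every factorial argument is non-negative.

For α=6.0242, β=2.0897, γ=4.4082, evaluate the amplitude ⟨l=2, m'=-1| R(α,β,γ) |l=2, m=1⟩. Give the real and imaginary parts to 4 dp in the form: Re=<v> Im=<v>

First d^2_{-1,1}(β=2.0897), then the phase factors e^{-i(-1)α} and e^{-i(1)γ}:
c=cos(2.089700/2)=0.502032, s=sin(2.089700/2)=0.864849; N=√[1·6·6·1]=6.000000
k∈{2,3} keeps every argument non-negative
  k=2: (−1)^0·6.0000/(2)·0.5020^2·0.8648^2 = +0.565541
  k=3: (−1)^1·6.0000/(6)·0.5020^0·0.8648^4 = -0.559450
d^2_{-1,1}(2.0897) = +0.565541 -0.559450 = +0.006091
D = (+0.966650-0.256100i)·(+0.006091)·(-0.299519+0.954090i) = -0.000275+0.006085i

Re=-0.0003 Im=0.0061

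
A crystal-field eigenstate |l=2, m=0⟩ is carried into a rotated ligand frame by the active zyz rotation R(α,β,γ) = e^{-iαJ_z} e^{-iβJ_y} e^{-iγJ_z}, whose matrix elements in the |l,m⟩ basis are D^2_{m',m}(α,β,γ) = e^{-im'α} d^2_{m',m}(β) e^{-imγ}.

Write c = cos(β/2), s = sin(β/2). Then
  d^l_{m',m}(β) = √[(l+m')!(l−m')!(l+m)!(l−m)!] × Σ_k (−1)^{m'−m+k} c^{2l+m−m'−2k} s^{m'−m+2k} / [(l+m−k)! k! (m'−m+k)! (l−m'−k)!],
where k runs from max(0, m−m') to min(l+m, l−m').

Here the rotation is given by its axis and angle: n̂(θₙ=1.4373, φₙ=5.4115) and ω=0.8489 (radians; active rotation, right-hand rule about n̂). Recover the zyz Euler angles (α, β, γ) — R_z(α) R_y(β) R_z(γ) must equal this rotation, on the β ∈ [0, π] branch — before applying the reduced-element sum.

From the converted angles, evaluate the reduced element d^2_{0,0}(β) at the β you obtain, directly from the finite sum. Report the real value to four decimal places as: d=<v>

Axis–angle → zyz. n̂ = (sinθₙcosφₙ, sinθₙsinφₙ, cosθₙ) = (+0.637812, -0.758604, +0.133100), ω = 0.8489.
R = I cosω + sinω [n̂]ₓ + (1−cosω) n̂n̂ᵀ gives
  R = [+0.798793, -0.264015, -0.540579; -0.064218, +0.856007, -0.512960; +0.598168, +0.444464, +0.666818]
β = atan2(√(R₁₃²+R₂₃²), R₃₃) = 0.840865; α = atan2(R₂₃, R₁₃) mod 2π = 3.900782; γ = atan2(R₃₂, −R₃₁) mod 2π = 2.502560
d^2_{0,0}(β=0.8409) via the finite sum:
c=cos(0.840865/2)=0.912912, s=sin(0.840865/2)=0.408156; N=√[2·2·2·2]=4.000000
The bounds max(0,m−m')=0 and min(l+m,l−m')=2 give 3 terms
  k=0: (−1)^0·4.0000/(4)·0.9129^4·0.4082^0 = +0.694571
  k=1: (−1)^1·4.0000/(1)·0.9129^2·0.4082^2 = -0.555354
  k=2: (−1)^2·4.0000/(4)·0.9129^0·0.4082^4 = +0.027753
d^2_{0,0}(0.8409) = +0.694571 -0.555354 +0.027753 = +0.166970

d=0.1670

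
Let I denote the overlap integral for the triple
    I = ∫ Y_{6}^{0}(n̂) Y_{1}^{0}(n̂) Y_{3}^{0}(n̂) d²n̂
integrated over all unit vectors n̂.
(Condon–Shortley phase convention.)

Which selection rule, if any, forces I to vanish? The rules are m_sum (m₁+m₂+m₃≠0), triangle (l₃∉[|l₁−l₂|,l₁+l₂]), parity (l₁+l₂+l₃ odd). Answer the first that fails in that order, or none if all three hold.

m₁+m₂+m₃ = 0 + 0 + 0 = 0  ✓
triangle: need |l₁−l₂| ≤ l₃ ≤ l₁+l₂ = [5,7]; l₃=3 is outside  ✗
parity: l₁+l₂+l₃ = 10 is even

triangle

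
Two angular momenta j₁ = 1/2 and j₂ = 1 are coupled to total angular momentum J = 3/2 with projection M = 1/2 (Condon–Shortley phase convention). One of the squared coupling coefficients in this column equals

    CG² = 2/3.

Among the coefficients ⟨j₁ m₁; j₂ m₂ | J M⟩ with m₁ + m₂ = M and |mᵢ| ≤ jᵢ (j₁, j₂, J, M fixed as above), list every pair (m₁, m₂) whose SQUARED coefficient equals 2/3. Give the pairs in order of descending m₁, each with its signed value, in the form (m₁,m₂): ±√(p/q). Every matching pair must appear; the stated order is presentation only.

(1/2,0): +√(2/3)

Admissible pairs with m₁+m₂ = M = 1/2: (-1/2,1), (1/2,0)
  (m₁,m₂)=(1/2,0): CG² = 2/3, CG = +√(2/3)   ← matches the target
  (m₁,m₂)=(-1/2,1): CG² = 1/3, CG = +√(1/3)
Pairs with CG² = 2/3: (1/2,0): +√(2/3)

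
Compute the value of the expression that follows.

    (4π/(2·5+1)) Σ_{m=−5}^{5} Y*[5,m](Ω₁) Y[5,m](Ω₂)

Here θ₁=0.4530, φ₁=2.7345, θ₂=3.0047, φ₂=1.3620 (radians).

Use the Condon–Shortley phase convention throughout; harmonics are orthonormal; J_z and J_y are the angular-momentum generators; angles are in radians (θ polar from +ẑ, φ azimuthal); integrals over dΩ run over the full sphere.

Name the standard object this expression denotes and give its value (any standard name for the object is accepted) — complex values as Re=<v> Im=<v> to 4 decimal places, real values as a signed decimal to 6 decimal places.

This sum is the spherical-harmonic addition theorem: it equals the Legendre polynomial P_l(cos γ) of the angle γ between the two directions.
Term-by-term m-sum for l=5 (normalisation 4π/11 = 1.142397):
  m=-5: (+0.003340+0.006663i) × (+0.000019-0.000011i) = +0.000000+0.000000i  (running Σ = +0.000000+0.000000i)
  m=-4: (-0.002786-0.048341i) × (-0.000338-0.000374i) = -0.000017+0.000017i  (running Σ = -0.000017+0.000017i)
  m=-3: (-0.062332+0.171014i) × (-0.004037+0.005579i) = -0.000702-0.001038i  (running Σ = -0.000719-0.001021i)
  m=-2: (+0.285600-0.302535i) × (+0.055562+0.024652i) = +0.023327-0.009769i  (running Σ = +0.022607-0.010789i)
  m=-1: (-0.438564+0.189100i) × (+0.067820-0.320081i) = +0.030784+0.153201i  (running Σ = +0.053391+0.142411i)
  m=0: (-0.043666-0.000000i) × (-0.808557+0.000000i) = +0.035307+0.000000i  (running Σ = +0.088698+0.142411i)
  m=1: (+0.438564+0.189100i) × (-0.067820-0.320081i) = +0.030784-0.153201i  (running Σ = +0.119481-0.010789i)
  m=2: (+0.285600+0.302535i) × (+0.055562-0.024652i) = +0.023327+0.009769i  (running Σ = +0.142808-0.001021i)
  m=3: (+0.062332+0.171014i) × (+0.004037+0.005579i) = -0.000702+0.001038i  (running Σ = +0.142106+0.000017i)
  m=4: (-0.002786+0.048341i) × (-0.000338+0.000374i) = -0.000017-0.000017i  (running Σ = +0.142089+0.000000i)
  m=5: (-0.003340+0.006663i) × (-0.000019-0.000011i) = +0.000000-0.000000i  (running Σ = +0.142089-0.000000i)
Accumulated sum +0.142089-0.000000i; after 4π/(2l+1) scaling, +0.162322-0.000000i ⇒ P_5 = 0.162322

Legendre polynomial (addition theorem), +0.162322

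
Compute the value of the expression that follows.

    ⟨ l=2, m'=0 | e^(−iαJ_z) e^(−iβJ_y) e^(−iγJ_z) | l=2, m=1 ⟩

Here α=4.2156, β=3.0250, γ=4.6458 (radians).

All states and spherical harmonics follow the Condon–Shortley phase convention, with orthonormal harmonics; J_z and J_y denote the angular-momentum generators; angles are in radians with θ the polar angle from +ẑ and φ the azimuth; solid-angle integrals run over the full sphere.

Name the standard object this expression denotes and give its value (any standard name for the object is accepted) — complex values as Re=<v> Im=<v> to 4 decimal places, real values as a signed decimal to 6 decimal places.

This is a Wigner D-matrix element — the rotation-matrix element ⟨l m'| R(α,β,γ) |l m⟩ in the angular-momentum basis.
Split into d^2_{0,1}(β=3.0250) × two z-phases.
Half-angle: c=0.058263, s=0.998301. N=√(2·2·6·1)=4.898979
k: max(0,(1)−(0))=1 … min(2+(1),2−(0))=2
  k=1: (−1)^0·4.8990/(2)·0.0583^3·0.9983^1 = +0.000484
  k=2: (−1)^1·4.8990/(2)·0.0583^1·0.9983^3 = -0.141989
d^2_{0,1}(3.0250) = +0.000484 -0.141989 = -0.141506
Attach z-rotation phases: D = e^{-i(0)(4.2156)}·(-0.141506)·e^{-i(1)(4.6458)} = +0.009416-0.141192i

Wigner D-matrix element, Re=0.0094 Im=-0.1412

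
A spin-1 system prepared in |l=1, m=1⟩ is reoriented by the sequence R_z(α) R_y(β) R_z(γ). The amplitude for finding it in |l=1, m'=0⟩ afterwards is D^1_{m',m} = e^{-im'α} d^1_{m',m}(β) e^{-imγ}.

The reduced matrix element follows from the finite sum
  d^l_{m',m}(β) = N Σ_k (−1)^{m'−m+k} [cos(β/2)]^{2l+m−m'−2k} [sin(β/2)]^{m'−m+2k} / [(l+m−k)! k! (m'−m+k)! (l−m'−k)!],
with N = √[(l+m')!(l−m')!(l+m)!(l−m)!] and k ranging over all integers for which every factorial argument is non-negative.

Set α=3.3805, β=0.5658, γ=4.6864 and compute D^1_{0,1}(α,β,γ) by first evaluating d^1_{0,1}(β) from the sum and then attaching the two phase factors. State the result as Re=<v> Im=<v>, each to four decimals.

Re=-0.0099 Im=0.3789

First d^1_{0,1}(β=0.5658), then the phase factors e^{-i(0)α} and e^{-i(1)γ}:
Half-angle: c=0.960250, s=0.279142. N=√(1·1·2·1)=1.414214
k∈{1} keeps every argument non-negative
  k=1: (−1)^0·1.4142/(1)·0.9602^1·0.2791^1 = +0.379074
d^1_{0,1}(0.5658) = +0.379074
D = (+1.000000+0.000000i)·(+0.379074)·(-0.025986+0.999662i) = -0.009851+0.378946i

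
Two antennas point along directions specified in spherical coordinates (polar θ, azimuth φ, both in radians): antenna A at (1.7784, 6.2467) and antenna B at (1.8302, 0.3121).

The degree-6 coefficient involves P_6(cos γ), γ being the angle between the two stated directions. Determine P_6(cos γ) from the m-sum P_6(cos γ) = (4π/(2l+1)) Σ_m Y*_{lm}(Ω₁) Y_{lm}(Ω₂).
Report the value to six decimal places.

0.094004

Expand P_6 via completeness: Σ_{m} conj(Y_{6,m}) at Ω₁ times Y_{6,m} at Ω₂ —
  m=-6: (0.413972, -0.092099) × (-0.117074, -0.376065) = (-0.083101, -0.144898)  (running Σ = (-0.083101, -0.144898))
  m=-5: (-0.304315, 0.056139) × (-0.003728, 0.362069) = (-0.019192, -0.110392)  (running Σ = (-0.102293, -0.255290))
  m=-4: (-0.172393, 0.025339) × (-0.027255, 0.081590) = (0.002631, -0.014756)  (running Σ = (-0.099661, -0.270046))
  m=-3: (0.316698, -0.034804) × (0.203568, -0.276578) = (0.054844, -0.094677)  (running Σ = (-0.044818, -0.364723))
  m=-2: (0.091708, -0.006704) × (-0.010233, 0.007370) = (-0.000889, 0.000745)  (running Σ = (-0.045707, -0.363978))
  m=-1: (-0.314295, 0.011472) × (-0.308041, 0.099388) = (0.095676, -0.034771)  (running Σ = (0.049969, -0.398749))
  m=0: (-0.069293, -0.000000) × (0.038815, 0.000000) = (-0.002690, -0.000000)  (running Σ = (0.047279, -0.398749))
  m=1: (0.314295, 0.011472) × (0.308041, 0.099388) = (0.095676, 0.034771)  (running Σ = (0.142955, -0.363978))
  m=2: (0.091708, 0.006704) × (-0.010233, -0.007370) = (-0.000889, -0.000745)  (running Σ = (0.142066, -0.364723))
  m=3: (-0.316698, -0.034804) × (-0.203568, -0.276578) = (0.054844, 0.094677)  (running Σ = (0.196909, -0.270046))
  m=4: (-0.172393, -0.025339) × (-0.027255, -0.081590) = (0.002631, 0.014756)  (running Σ = (0.199541, -0.255290))
  m=5: (0.304315, 0.056139) × (0.003728, 0.362069) = (-0.019192, 0.110392)  (running Σ = (0.180349, -0.144898))
  m=6: (0.413972, 0.092099) × (-0.117074, 0.376065) = (-0.083101, 0.144898)  (running Σ = (0.097248, 0.000000))
Accumulated sum (0.097248, 0.000000); after 4π/(2l+1) scaling, (0.094004, 0.000000) ⇒ P_6 = 0.094004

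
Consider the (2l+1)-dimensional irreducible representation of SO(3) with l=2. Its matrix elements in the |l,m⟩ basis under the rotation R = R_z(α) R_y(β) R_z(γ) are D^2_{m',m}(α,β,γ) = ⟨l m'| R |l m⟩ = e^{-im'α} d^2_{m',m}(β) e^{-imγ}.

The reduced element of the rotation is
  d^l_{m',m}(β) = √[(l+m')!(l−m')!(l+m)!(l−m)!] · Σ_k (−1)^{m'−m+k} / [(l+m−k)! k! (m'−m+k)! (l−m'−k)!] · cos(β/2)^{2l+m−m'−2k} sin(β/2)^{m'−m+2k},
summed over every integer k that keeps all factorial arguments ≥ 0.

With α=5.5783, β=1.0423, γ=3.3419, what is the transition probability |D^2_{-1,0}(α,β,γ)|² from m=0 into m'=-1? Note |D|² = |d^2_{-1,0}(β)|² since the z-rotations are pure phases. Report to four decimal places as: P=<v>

P=0.2844

First d^2_{-1,0}(β=1.0423), then the phase factors e^{-i(-1)α} and e^{-i(0)γ}:
Half-angle: c=0.867247, s=0.497878. N=√(1·6·2·2)=4.898979
k: max(0,(0)−(-1))=1 … min(2+(0),2−(-1))=2
  k=1: (−1)^0·4.8990/(2)·0.8672^3·0.4979^1 = +0.795476
  k=2: (−1)^1·4.8990/(2)·0.8672^1·0.4979^3 = -0.262172
d^2_{-1,0}(1.0423) = +0.795476 -0.262172 = +0.533304
|D^2_{-1,0}|² = |d^2_{-1,0}(β)|² = (+0.533304)² = 0.284413 (the z-rotation phases have unit modulus)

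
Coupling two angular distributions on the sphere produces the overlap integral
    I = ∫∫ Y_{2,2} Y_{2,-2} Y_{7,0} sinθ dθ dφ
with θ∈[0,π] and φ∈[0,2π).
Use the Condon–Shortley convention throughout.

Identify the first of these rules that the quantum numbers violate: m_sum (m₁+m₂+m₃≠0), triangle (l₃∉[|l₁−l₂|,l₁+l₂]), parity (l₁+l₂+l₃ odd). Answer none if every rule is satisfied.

triangle

m₁+m₂+m₃ = 2 − 2 + 0 = 0  ✓
triangle: need |l₁−l₂| ≤ l₃ ≤ l₁+l₂ = [0,4]; l₃=7 is outside  ✗
parity: l₁+l₂+l₃ = 11 is odd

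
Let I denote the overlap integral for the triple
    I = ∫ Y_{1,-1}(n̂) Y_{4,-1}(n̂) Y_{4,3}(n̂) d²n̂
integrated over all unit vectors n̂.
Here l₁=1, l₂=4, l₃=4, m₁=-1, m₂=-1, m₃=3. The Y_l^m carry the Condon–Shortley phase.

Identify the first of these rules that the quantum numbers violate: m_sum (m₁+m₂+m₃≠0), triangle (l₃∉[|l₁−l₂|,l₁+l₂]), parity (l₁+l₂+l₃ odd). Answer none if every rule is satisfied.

m_sum

Σmᵢ = 1  ✗
l₃∈[|l₁−l₂|,l₁+l₂]=[3,5], have l₃=4
Σlᵢ = 9 ⇒ odd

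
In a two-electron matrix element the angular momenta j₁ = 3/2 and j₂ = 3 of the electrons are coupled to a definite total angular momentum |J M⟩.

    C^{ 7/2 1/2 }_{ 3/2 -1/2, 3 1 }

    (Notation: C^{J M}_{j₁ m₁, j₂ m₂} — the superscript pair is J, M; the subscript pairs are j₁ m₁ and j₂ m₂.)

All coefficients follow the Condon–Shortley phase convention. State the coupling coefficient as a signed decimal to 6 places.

triangle: 1!·2!·5!/9! = 240/362880
(j±m)!: 1!·2!·4!·2!·4!·3! = 13824
prefactor² = (2J+1)·Δ·N² = 512/7
  k=0: +1/(0!·1!·2!·4!·0!·1!) = 1/48
  k=1: −1/(1!·0!·1!·3!·1!·2!) = -1/12
Σ = -1/16  ⇒  CG² = 512/7·(-1/16)² = 2/7
CG = −√(2/7) = -0.534522

-0.534522  (= −√(2/7))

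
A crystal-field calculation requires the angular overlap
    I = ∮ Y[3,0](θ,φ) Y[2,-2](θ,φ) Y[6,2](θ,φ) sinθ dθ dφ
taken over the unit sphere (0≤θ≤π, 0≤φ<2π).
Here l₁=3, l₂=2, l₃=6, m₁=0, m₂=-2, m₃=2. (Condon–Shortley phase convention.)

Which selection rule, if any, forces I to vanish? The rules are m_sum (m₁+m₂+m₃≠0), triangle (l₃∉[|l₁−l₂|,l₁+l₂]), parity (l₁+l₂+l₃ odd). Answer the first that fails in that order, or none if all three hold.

triangle

azimuthal sum: 0 − 2 + 2 = 0  ✓
l₃ must lie in [1,5]; have l₃=6  ✗
L = 3 + 2 + 6 = 11 (odd)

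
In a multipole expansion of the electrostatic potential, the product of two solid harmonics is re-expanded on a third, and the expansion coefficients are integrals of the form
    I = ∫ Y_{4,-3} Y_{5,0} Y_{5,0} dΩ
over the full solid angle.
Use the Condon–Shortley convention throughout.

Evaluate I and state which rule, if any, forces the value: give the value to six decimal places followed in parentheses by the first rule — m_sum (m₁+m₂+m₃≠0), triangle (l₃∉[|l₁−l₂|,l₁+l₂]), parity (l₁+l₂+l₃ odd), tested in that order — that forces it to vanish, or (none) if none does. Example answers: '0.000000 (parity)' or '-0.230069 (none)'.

m-sum = -3 + 0 + 0 = -3 ≠ 0 ⇒ I = 0

0.000000 (m_sum)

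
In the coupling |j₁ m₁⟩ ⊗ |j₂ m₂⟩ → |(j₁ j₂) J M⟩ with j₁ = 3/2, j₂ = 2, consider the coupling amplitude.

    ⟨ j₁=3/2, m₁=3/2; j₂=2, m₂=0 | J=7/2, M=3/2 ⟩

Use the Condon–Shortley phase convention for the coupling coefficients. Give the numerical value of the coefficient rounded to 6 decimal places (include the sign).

+√(2/7) = +0.534522

√[8·0!3!4!/8! · 3!0!2!2!5!2!] = √(1152/7)
  +(−1)^0/∏(0,0,0,2,3,2)! = 1/24  (running 1/24)
⟨..|..⟩ = √(1152/7)·(1/24) = +0.534522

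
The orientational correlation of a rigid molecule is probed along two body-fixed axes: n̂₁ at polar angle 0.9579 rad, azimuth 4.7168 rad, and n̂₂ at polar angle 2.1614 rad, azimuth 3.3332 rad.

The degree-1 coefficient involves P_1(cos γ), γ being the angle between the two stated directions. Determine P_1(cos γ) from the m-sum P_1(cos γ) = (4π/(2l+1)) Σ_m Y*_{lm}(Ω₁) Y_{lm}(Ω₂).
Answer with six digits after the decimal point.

Term-by-term m-sum for l=1 (normalisation 4π/3 = 4.188790):
  term(m=-1) = 0.01509 + 0.07968j   from Y*(Ω₁)=0.00125 - 0.28261j, Y(Ω₂)=-0.28172 + 0.05465j
  term(m=+0) = -0.07647 + 0.00000j   from Y*(Ω₁)=0.28106 + 0.00000j, Y(Ω₂)=-0.27208 + 0.00000j
  term(m=+1) = 0.01509 - 0.07968j   from Y*(Ω₁)=-0.00125 - 0.28261j, Y(Ω₂)=0.28172 + 0.05465j
Σ over m = -0.04629 + 0.00000j; ×(4π/3) → -0.19389 + 0.00000j. Real part: -0.193885

-0.193885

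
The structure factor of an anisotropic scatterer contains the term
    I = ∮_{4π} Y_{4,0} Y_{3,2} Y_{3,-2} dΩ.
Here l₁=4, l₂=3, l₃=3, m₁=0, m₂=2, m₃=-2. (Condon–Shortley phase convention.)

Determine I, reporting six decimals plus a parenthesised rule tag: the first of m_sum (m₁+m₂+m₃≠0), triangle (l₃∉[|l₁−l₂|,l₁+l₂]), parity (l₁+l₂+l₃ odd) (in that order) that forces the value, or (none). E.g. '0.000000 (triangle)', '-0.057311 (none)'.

-0.179515 (none)

Checks pass: Σm=0; 10 even; l₃=3∈[1,7].
(2·4+1)(2·3+1)(2·3+1) = 441
Δ: 4! 4! 2! / 11! → 1/34650
sum: t=1:−1/72 t=2:+1/16 t=3:−1/72 = 5/144
3j²(4 3 3; 0 0 0) = Δ·Π!·Σ² = 2/77  (sign -1)
sum: t=3:−1/72 t=4:+1/576 = -7/576
3j²(4 3 3; 0 2 -2) = Δ·Π!·Σ² = 7/198  (sign +1)
combine: 4πI² = 441·2/77·7/198 = 49/121
take √, sign -1: I = -0.17951487
No selection rule forces the value: the integral is nonzero (none).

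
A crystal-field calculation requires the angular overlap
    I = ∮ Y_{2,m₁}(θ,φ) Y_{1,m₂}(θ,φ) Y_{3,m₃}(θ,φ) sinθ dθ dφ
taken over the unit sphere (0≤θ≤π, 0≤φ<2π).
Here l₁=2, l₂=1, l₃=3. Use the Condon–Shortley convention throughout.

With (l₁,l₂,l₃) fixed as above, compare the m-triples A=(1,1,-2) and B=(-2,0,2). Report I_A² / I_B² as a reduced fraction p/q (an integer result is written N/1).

2/1

Shared (l₁,l₂,l₃)=(2,1,3): N and (l;000)² cancel in I_A²/I_B².
A: Δ = 0!·4!·2!/7! = 1/105; Racah Σ t=0..0: t=0:+1/12 = 1/12; ⇒ 3j(2 1 3; 1 1 -2)² = 2/21, sgn -1
B: Δ = 0!·4!·2!/7! = 1/105; Racah Σ t=0..0: t=0:+1/24 = 1/24; ⇒ 3j(2 1 3; -2 0 2)² = 1/21, sgn -1
I_A²/I_B² = (2/21)/(1/21) = 2/1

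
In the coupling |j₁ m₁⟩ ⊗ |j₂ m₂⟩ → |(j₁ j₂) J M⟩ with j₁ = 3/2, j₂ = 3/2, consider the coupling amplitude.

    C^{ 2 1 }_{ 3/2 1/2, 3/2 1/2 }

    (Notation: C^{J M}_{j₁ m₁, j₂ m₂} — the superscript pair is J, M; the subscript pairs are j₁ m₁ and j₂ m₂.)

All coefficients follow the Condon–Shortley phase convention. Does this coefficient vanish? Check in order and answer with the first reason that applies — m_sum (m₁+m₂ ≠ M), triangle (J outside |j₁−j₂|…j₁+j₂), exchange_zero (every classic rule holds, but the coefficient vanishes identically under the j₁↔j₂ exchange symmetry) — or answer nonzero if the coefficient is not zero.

exchange_zero

m-sum: m₁+m₂ = 1/2+1/2 = 1, M = 1  ✓
triangle: |j₁−j₂| = 0 ≤ J = 2 ≤ j₁+j₂ = 3  ✓
exchange: j₁=j₂ and m₁=m₂, and (−1)^(j₁+j₂−J) = (−1)^1 = −1 forces ⟨j₁m₁;j₂m₂|JM⟩ = −⟨j₂m₂;j₁m₁|JM⟩ = −⟨j₁m₁;j₂m₂|JM⟩ ⇒ the coefficient vanishes identically
Racah sum check: Σ_k collapses to 0 ⇒ CG = 0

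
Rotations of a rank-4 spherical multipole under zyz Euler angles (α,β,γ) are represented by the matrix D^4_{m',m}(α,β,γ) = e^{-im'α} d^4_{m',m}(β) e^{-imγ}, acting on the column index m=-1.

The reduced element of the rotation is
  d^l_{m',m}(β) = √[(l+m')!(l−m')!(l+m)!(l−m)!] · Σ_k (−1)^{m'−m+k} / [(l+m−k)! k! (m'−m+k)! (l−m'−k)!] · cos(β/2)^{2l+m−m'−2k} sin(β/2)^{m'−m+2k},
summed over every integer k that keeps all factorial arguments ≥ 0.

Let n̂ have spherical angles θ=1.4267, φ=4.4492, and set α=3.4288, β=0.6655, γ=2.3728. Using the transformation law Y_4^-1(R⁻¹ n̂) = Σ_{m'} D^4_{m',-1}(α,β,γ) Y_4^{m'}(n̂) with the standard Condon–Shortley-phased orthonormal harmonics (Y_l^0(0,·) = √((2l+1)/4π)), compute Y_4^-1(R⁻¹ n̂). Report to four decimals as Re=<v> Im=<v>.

Need the full column D^4_{m',-1} for m'=−4..4 at α=3.4288, β=0.6655, γ=2.3728.
cos(β/2)=0.945148, sin(β/2)=0.326643
d^4_{-4,-1}: single k=3 term ⇒ +0.196704;  D = -0.182670-0.072968i
d^4_{-3,-1}: k∈[2..3] ⇒ +0.603693 -0.120175 = +0.483518;  D = +0.481436+0.044820i
d^4_{-2,-1}: k∈[1..3] ⇒ +0.933701 -0.557605 +0.044400 = +0.420496;  D = -0.412578+0.081222i
d^4_{-1,-1}: k∈[0..3] ⇒ +0.636792 -1.140872 +0.272531 -0.010850 = -0.242400;  D = -0.214830+0.112276i
d^4_{0,-1}: k∈[0..3] ⇒ -0.984207 +0.705320 -0.084243 +0.001677 = -0.361453;  D = +0.259795-0.251307i
d^4_{1,-1}: k∈[0..3] ⇒ +0.760582 -0.272531 +0.016275 -0.000130 = +0.504197;  D = +0.248245-0.438849i
d^4_{2,-1}: k∈[0..2] ⇒ -0.371736 +0.066600 -0.001591 = -0.306727;  D = +0.069207-0.298818i
d^4_{3,-1}: k∈[0..1] ⇒ +0.120175 -0.008612 = +0.111563;  D = -0.006647-0.111364i
d^4_{4,-1}: single k=0 term ⇒ -0.023494;  D = -0.007986-0.022095i
Y_4^{m'}(θ=1.4267,φ=4.4492) and Σ D·Y over m':
  (-0.1827-0.0730i)·(+0.2102+0.3688i)  (+0.4814+0.0448i)·(+0.1237-0.1227i)  (-0.4126+0.0812i)·(+0.2424+0.1408i)  (-0.2148+0.1123i)·(+0.0499-0.1854i)  (+0.2598-0.2513i)·(+0.2535+0.0000i)  (+0.2482-0.4388i)·(-0.0499-0.1854i)  (+0.0692-0.2988i)·(+0.2424-0.1408i)  (-0.0066-0.1114i)·(-0.1237-0.1227i)  (-0.0080-0.0221i)·(+0.2102-0.3688i)
Y_4^-1(R⁻¹ n̂) = -0.123669-0.286291i

Re=-0.1237 Im=-0.2863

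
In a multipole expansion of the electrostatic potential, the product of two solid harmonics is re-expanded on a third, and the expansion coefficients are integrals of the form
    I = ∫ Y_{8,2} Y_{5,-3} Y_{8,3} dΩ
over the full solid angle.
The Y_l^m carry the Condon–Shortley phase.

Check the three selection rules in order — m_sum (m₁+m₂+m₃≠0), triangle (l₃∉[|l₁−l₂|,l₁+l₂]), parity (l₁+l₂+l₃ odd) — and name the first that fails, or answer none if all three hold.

m_sum

Σmᵢ = 2  ✗
l₃∈[|l₁−l₂|,l₁+l₂]=[3,13], have l₃=8
Σlᵢ = 21 ⇒ odd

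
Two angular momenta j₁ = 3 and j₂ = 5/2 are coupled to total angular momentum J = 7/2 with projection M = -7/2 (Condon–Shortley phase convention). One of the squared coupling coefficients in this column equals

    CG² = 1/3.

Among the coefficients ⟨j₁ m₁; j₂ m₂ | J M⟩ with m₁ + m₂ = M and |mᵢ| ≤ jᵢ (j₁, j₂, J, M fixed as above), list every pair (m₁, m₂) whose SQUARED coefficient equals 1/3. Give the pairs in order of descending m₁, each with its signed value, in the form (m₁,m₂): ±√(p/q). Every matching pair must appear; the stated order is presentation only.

Admissible pairs with m₁+m₂ = M = -7/2: (-3,-1/2), (-2,-3/2), (-1,-5/2)
  (m₁,m₂)=(-1,-5/2): CG² = 2/9, CG = +√(2/9)
  (m₁,m₂)=(-2,-3/2): CG² = 4/9, CG = −√(4/9)
  (m₁,m₂)=(-3,-1/2): CG² = 1/3, CG = +√(1/3)   ← matches the target
Pairs with CG² = 1/3: (-3,-1/2): +√(1/3)

(-3,-1/2): +√(1/3)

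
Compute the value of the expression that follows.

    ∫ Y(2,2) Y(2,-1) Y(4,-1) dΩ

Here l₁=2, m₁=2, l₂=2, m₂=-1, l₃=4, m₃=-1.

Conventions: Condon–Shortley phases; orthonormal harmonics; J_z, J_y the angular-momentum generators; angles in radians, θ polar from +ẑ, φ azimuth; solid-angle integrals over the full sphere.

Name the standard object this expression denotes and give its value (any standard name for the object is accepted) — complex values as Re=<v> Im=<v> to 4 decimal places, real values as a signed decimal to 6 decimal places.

Gaunt coefficient, -0.090112

This is a Gaunt coefficient — the integral of a triple product of spherical harmonics over the sphere.
Checks pass: Σm=0; 8 even; l₃=4∈[0,4].
(2·2+1)(2·2+1)(2·4+1) = 225
Δ: 0! 4! 4! / 9! → 1/630
sum: t=0:+1/16 = 1/16
3j²(2 2 4; 0 0 0) = Δ·Π!·Σ² = 2/35  (sign +1)
sum: t=0:+1/144 = 1/144
3j²(2 2 4; 2 -1 -1) = Δ·Π!·Σ² = 1/126  (sign -1)
combine: 4πI² = 225·2/35·1/126 = 5/49
take √, sign -1: I = -0.09011188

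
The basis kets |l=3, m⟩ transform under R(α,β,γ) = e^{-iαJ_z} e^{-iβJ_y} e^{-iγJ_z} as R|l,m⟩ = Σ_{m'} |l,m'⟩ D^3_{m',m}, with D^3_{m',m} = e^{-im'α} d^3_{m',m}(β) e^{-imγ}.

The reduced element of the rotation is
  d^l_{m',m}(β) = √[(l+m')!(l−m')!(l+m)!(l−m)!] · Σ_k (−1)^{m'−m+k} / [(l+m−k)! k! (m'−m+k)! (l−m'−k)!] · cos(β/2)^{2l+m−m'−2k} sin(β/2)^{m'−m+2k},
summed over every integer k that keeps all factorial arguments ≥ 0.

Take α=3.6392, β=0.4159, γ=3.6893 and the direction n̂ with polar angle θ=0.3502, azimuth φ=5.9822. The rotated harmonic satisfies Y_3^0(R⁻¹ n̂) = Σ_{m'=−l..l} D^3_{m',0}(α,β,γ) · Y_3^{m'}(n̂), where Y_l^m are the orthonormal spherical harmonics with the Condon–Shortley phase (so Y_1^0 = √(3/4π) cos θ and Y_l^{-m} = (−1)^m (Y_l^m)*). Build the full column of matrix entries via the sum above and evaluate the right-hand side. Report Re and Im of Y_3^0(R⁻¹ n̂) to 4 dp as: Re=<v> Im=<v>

Re=-0.0264 Im=0.0000

Need the full column D^3_{m',0} for m'=−3..3 at α=3.6392, β=0.4159, γ=3.6893.
cos(β/2)=0.978456, sin(β/2)=0.206454
d^3_{-3,0}: single k=3 term ⇒ +0.036865;  D = -0.002872-0.036753i
d^3_{-2,0}: k∈[2..3] ⇒ +0.213981 -0.009527 = +0.204454;  D = +0.111289+0.171512i
d^3_{-1,0}: k∈[1..3] ⇒ +0.641390 -0.085666 +0.001271 = +0.556995;  D = -0.489446-0.265867i
d^3_{0,0}: k∈[0..3] ⇒ +0.877502 -0.351606 +0.015654 -0.000077 = +0.541473;  D = +0.541473+0.000000i
d^3_{1,0}: k∈[0..2] ⇒ -0.641390 +0.085666 -0.001271 = -0.556995;  D = +0.489446-0.265867i
d^3_{2,0}: k∈[0..1] ⇒ +0.213981 -0.009527 = +0.204454;  D = +0.111289-0.171512i
d^3_{3,0}: single k=0 term ⇒ -0.036865;  D = +0.002872-0.036753i
Y_3^{m'}(θ=0.3502,φ=5.9822) and Σ D·Y over m':
  (-0.0029-0.0368i)·(+0.0104+0.0132i)  (+0.1113+0.1715i)·(+0.0931+0.0640i)  (-0.4894-0.2659i)·(+0.3613+0.1121i)  (+0.5415+0.0000i)·(+0.4948+0.0000i)  (+0.4894-0.2659i)·(-0.3613+0.1121i)  (+0.1113-0.1715i)·(+0.0931-0.0640i)  (+0.0029-0.0368i)·(-0.0104+0.0132i)
Y_3^0(R⁻¹ n̂) = -0.026411+0.000000i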